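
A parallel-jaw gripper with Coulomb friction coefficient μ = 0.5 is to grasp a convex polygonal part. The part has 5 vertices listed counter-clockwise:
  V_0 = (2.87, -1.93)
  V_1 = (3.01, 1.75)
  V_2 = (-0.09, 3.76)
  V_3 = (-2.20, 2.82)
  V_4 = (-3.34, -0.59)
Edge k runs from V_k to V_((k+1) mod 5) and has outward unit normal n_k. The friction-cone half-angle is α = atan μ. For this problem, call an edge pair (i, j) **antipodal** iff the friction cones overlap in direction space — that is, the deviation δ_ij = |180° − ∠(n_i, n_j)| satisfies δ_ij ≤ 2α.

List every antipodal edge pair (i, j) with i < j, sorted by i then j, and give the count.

count = 3; pairs: (0,3), (1,4), (2,4)

α = atan 0.5 = 26.57°;  2α = 53.13°
n_0 = (+0.9993, -0.0380)
n_1 = (+0.5440, +0.8391)
n_2 = (-0.4069, +0.9135)
n_3 = (-0.9484, +0.3171)
n_4 = (-0.2109, -0.9775)
  (0,1): δ = 120.78°  ·
  (0,2): δ = 63.81°  ·
  (0,3): δ = 16.31°  ✓
  (0,4): δ = 80.00°  ·
  (1,2): δ = 123.03°  ·
  (1,3): δ = 75.53°  ·
  (1,4): δ = 20.78°  ✓
  (2,3): δ = 132.50°  ·
  (2,4): δ = 36.19°  ✓
  (3,4): δ = 83.69°  ·
antipodal pairs: 3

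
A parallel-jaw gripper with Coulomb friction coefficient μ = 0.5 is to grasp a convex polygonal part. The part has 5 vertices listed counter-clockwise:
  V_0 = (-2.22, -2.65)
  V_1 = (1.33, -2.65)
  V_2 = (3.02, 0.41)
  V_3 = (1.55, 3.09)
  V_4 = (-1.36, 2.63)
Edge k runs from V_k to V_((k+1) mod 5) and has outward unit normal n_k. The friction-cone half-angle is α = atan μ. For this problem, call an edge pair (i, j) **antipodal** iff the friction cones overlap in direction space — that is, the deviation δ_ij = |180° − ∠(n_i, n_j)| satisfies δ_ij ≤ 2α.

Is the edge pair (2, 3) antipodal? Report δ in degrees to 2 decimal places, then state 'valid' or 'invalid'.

δ = 109.76°, invalid

α = atan 0.5 = 26.57°;  2α = 53.13°
edge 2: e_2 = (-1.47, +2.68);  n_2 = (+0.8768, +0.4809)
edge 3: e_3 = (-2.91, -0.46);  n_3 = (-0.1561, +0.9877)
∠(n_2, n_3) = 70.24°
δ = |180° − 70.24°| = 109.76°
109.76° > 2α = 53.13°  →  invalid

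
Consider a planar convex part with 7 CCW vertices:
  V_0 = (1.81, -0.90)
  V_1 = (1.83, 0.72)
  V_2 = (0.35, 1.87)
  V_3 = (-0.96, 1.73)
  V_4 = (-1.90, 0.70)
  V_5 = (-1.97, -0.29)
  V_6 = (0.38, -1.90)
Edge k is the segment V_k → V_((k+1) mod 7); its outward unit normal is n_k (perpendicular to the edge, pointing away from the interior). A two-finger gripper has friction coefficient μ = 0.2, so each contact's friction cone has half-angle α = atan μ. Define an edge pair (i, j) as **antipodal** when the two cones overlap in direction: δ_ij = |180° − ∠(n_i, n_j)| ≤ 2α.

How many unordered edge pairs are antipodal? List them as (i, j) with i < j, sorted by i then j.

count = 3; pairs: (0,4), (1,5), (3,6)

α = atan 0.2 = 11.31°;  2α = 22.62°
n_0 = (+0.9999, -0.0123)
n_1 = (+0.6136, +0.7896)
n_2 = (-0.1063, +0.9943)
n_3 = (-0.7386, +0.6741)
n_4 = (-0.9975, +0.0705)
n_5 = (-0.5652, -0.8250)
n_6 = (+0.5731, -0.8195)
  (0,1): δ = 127.14°  ·
  (0,2): δ = 83.19°  ·
  (0,3): δ = 41.68°  ·
  (0,4): δ = 3.34°  ✓
  (0,5): δ = 56.29°  ·
  (0,6): δ = 125.67°  ·
  (1,2): δ = 136.05°  ·
  (1,3): δ = 94.54°  ·
  (1,4): δ = 56.20°  ·
  (1,5): δ = 3.43°  ✓
  (1,6): δ = 72.81°  ·
  (2,3): δ = 138.48°  ·
  (2,4): δ = 100.14°  ·
  (2,5): δ = 40.52°  ·
  (2,6): δ = 28.87°  ·
  (3,4): δ = 141.66°  ·
  (3,5): δ = 82.03°  ·
  (3,6): δ = 12.65°  ✓
  (4,5): δ = 120.37°  ·
  (4,6): δ = 50.99°  ·
  (5,6): δ = 110.62°  ·
antipodal pairs: 3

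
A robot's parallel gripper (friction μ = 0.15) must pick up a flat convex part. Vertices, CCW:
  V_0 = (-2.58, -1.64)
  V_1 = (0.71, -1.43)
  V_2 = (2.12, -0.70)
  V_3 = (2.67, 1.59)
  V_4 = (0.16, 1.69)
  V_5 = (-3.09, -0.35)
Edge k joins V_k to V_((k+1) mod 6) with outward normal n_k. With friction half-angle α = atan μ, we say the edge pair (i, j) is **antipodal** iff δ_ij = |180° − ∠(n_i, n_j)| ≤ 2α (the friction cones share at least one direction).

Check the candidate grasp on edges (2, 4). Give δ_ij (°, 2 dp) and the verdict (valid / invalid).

α = atan 0.15 = 8.53°;  2α = 17.06°
edge 2: e_2 = (+0.55, +2.29);  n_2 = (+0.9723, -0.2335)
edge 4: e_4 = (-3.25, -2.04);  n_4 = (-0.5316, +0.8470)
∠(n_2, n_4) = 135.62°
δ = |180° − 135.62°| = 44.38°
44.38° > 2α = 17.06°  →  invalid

δ = 44.38°, invalid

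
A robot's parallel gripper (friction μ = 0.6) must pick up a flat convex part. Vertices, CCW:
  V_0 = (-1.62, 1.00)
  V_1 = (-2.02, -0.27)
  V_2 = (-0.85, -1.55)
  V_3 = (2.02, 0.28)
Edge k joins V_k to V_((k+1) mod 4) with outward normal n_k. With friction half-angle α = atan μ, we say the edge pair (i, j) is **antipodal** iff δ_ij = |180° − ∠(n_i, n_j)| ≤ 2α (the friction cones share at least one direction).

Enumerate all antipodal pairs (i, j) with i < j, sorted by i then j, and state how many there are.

α = atan 0.6 = 30.96°;  2α = 61.93°
n_0 = (-0.9538, +0.3004)
n_1 = (-0.7381, -0.6747)
n_2 = (+0.5376, -0.8432)
n_3 = (+0.1940, +0.9810)
  (0,1): δ = 120.09°  ·
  (0,2): δ = 39.99°  ✓
  (0,3): δ = 96.29°  ·
  (1,2): δ = 99.91°  ·
  (1,3): δ = 36.38°  ✓
  (2,3): δ = 43.71°  ✓
antipodal pairs: 3

count = 3; pairs: (0,2), (1,3), (2,3)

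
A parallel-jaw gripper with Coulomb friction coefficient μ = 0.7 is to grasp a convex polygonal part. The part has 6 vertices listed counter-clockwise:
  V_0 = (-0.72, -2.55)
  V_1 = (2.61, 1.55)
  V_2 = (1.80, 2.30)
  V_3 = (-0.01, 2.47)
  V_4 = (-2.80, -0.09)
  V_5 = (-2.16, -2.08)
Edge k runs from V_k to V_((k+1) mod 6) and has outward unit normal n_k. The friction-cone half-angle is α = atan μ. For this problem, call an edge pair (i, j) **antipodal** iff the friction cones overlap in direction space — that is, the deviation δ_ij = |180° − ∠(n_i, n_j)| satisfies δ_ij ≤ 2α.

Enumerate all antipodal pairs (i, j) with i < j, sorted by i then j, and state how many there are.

α = atan 0.7 = 34.99°;  2α = 69.98°
n_0 = (+0.7762, -0.6305)
n_1 = (+0.6794, +0.7338)
n_2 = (+0.0935, +0.9956)
n_3 = (-0.6761, +0.7368)
n_4 = (-0.9520, -0.3062)
n_5 = (-0.3103, -0.9506)
  (0,1): δ = 93.71°  ·
  (0,2): δ = 56.28°  ✓
  (0,3): δ = 8.38°  ✓
  (0,4): δ = 56.91°  ✓
  (0,5): δ = 111.01°  ·
  (1,2): δ = 142.57°  ·
  (1,3): δ = 94.66°  ·
  (1,4): δ = 29.37°  ✓
  (1,5): δ = 24.72°  ✓
  (2,3): δ = 132.10°  ·
  (2,4): δ = 66.81°  ✓
  (2,5): δ = 12.71°  ✓
  (3,4): δ = 114.71°  ·
  (3,5): δ = 60.61°  ✓
  (4,5): δ = 125.90°  ·
antipodal pairs: 8

count = 8; pairs: (0,2), (0,3), (0,4), (1,4), (1,5), (2,4), (2,5), (3,5)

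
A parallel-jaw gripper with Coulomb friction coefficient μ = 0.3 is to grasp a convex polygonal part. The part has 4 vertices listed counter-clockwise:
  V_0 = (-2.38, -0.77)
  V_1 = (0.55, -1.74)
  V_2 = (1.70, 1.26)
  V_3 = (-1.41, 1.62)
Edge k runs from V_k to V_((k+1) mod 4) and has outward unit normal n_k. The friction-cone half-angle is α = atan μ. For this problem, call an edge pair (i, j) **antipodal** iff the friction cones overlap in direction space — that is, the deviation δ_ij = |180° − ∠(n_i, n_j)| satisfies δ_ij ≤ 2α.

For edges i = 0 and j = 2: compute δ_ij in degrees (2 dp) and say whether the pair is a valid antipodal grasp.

δ = 11.71°, valid

α = atan 0.3 = 16.70°;  2α = 33.40°
edge 0: e_0 = (+2.93, -0.97);  n_0 = (-0.3143, -0.9493)
edge 2: e_2 = (-3.11, +0.36);  n_2 = (+0.1150, +0.9934)
∠(n_0, n_2) = 168.29°
δ = |180° − 168.29°| = 11.71°
11.71° ≤ 2α = 33.40°  →  valid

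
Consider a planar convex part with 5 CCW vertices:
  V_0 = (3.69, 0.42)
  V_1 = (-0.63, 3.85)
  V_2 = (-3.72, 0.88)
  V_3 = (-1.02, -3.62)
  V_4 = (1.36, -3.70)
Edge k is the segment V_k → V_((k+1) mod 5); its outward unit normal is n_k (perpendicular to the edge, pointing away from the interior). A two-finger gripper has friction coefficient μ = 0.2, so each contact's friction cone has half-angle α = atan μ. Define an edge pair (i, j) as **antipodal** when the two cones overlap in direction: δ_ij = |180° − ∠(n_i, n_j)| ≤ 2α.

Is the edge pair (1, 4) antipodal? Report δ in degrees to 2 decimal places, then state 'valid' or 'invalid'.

α = atan 0.2 = 11.31°;  2α = 22.62°
edge 1: e_1 = (-3.09, -2.97);  n_1 = (-0.6930, +0.7210)
edge 4: e_4 = (+2.33, +4.12);  n_4 = (+0.8704, -0.4923)
∠(n_1, n_4) = 163.36°
δ = |180° − 163.36°| = 16.64°
16.64° ≤ 2α = 22.62°  →  valid

δ = 16.64°, valid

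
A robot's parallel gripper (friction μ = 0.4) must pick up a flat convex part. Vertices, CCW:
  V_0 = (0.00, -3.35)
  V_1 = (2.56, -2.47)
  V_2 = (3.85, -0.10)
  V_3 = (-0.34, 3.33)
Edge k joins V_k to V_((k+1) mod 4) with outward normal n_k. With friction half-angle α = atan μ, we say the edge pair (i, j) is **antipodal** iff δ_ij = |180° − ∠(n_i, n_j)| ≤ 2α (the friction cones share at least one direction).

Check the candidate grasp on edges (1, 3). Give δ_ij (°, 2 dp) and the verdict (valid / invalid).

δ = 31.47°, valid

α = atan 0.4 = 21.80°;  2α = 43.60°
edge 1: e_1 = (+1.29, +2.37);  n_1 = (+0.8783, -0.4781)
edge 3: e_3 = (+0.34, -6.68);  n_3 = (-0.9987, -0.0508)
∠(n_1, n_3) = 148.53°
δ = |180° − 148.53°| = 31.47°
31.47° ≤ 2α = 43.60°  →  valid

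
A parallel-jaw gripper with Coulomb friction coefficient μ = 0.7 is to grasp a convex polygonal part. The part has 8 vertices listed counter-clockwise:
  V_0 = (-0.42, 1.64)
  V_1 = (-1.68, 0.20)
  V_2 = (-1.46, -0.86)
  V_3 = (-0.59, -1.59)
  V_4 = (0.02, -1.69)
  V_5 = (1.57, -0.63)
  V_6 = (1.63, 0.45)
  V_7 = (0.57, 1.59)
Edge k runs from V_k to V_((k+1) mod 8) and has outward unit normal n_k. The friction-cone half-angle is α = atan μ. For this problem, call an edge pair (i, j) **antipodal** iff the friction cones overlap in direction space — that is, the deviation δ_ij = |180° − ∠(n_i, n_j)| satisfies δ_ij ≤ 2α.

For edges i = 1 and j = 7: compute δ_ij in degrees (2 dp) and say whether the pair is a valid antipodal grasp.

α = atan 0.7 = 34.99°;  2α = 69.98°
edge 1: e_1 = (+0.22, -1.06);  n_1 = (-0.9791, -0.2032)
edge 7: e_7 = (-0.99, +0.05);  n_7 = (+0.0504, +0.9987)
∠(n_1, n_7) = 104.62°
δ = |180° − 104.62°| = 75.38°
75.38° > 2α = 69.98°  →  invalid

δ = 75.38°, invalid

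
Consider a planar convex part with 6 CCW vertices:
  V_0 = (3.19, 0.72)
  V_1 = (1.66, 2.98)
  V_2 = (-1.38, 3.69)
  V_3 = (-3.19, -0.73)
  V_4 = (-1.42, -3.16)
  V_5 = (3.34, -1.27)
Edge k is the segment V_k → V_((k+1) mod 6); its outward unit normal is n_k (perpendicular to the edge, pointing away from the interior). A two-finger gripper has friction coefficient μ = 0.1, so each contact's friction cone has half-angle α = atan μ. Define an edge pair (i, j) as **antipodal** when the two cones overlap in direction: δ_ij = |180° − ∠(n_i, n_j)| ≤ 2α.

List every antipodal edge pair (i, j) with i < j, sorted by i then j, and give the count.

α = atan 0.1 = 5.71°;  2α = 11.42°
n_0 = (+0.8281, +0.5606)
n_1 = (+0.2274, +0.9738)
n_2 = (-0.9254, +0.3790)
n_3 = (-0.8083, -0.5888)
n_4 = (+0.3690, -0.9294)
n_5 = (+0.9972, +0.0752)
  (0,1): δ = 137.24°  ·
  (0,2): δ = 56.37°  ·
  (0,3): δ = 1.97°  ✓
  (0,4): δ = 77.56°  ·
  (0,5): δ = 150.21°  ·
  (1,2): δ = 99.12°  ·
  (1,3): δ = 40.78°  ·
  (1,4): δ = 34.80°  ·
  (1,5): δ = 107.46°  ·
  (2,3): δ = 121.66°  ·
  (2,4): δ = 46.07°  ·
  (2,5): δ = 26.58°  ·
  (3,4): δ = 104.41°  ·
  (3,5): δ = 31.76°  ·
  (4,5): δ = 107.35°  ·
antipodal pairs: 1

count = 1; pairs: (0,3)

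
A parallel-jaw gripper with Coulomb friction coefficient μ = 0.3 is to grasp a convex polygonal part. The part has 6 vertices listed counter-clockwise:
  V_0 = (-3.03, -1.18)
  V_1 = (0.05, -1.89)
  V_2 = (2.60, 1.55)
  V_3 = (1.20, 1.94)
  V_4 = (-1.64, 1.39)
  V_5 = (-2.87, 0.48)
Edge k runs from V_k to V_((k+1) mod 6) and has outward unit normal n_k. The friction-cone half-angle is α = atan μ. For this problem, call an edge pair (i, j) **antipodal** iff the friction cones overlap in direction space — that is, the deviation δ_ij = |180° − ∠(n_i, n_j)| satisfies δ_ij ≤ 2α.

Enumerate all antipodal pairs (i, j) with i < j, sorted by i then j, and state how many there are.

α = atan 0.3 = 16.70°;  2α = 33.40°
n_0 = (-0.2246, -0.9744)
n_1 = (+0.8034, -0.5955)
n_2 = (+0.2684, +0.9633)
n_3 = (-0.1901, +0.9818)
n_4 = (-0.5948, +0.8039)
n_5 = (-0.9954, +0.0959)
  (0,1): δ = 113.57°  ·
  (0,2): δ = 2.59°  ✓
  (0,3): δ = 23.94°  ✓
  (0,4): δ = 49.48°  ·
  (0,5): δ = 97.48°  ·
  (1,2): δ = 69.02°  ·
  (1,3): δ = 42.49°  ·
  (1,4): δ = 16.96°  ✓
  (1,5): δ = 31.04°  ✓
  (2,3): δ = 153.47°  ·
  (2,4): δ = 127.94°  ·
  (2,5): δ = 79.94°  ·
  (3,4): δ = 154.46°  ·
  (3,5): δ = 106.47°  ·
  (4,5): δ = 132.00°  ·
antipodal pairs: 4

count = 4; pairs: (0,2), (0,3), (1,4), (1,5)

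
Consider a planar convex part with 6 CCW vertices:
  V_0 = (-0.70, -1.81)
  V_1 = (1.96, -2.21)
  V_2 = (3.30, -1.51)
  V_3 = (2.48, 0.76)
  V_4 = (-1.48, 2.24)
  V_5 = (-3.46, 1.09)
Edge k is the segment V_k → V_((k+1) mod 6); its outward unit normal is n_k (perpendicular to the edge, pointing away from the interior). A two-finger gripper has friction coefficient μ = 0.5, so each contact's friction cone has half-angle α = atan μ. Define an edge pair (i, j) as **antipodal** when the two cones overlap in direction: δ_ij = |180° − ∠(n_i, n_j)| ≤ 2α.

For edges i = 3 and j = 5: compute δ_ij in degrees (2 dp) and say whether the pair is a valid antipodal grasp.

α = atan 0.5 = 26.57°;  2α = 53.13°
edge 3: e_3 = (-3.96, +1.48);  n_3 = (+0.3501, +0.9367)
edge 5: e_5 = (+2.76, -2.90);  n_5 = (-0.7244, -0.6894)
∠(n_3, n_5) = 154.08°
δ = |180° − 154.08°| = 25.92°
25.92° ≤ 2α = 53.13°  →  valid

δ = 25.92°, valid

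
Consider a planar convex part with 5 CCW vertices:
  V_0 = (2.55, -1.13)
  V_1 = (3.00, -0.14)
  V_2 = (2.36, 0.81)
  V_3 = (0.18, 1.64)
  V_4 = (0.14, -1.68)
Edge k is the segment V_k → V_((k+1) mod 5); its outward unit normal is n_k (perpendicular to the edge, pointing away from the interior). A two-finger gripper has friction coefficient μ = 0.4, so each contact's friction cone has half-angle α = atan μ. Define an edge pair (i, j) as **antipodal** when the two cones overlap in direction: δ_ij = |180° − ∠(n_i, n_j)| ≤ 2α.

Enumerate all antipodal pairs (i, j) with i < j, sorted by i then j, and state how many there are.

count = 3; pairs: (0,3), (1,3), (2,4)

α = atan 0.4 = 21.80°;  2α = 43.60°
n_0 = (+0.9104, -0.4138)
n_1 = (+0.8294, +0.5587)
n_2 = (+0.3558, +0.9346)
n_3 = (-0.9999, +0.0120)
n_4 = (+0.2225, -0.9749)
  (0,1): δ = 121.59°  ·
  (0,2): δ = 86.40°  ·
  (0,3): δ = 23.75°  ✓
  (0,4): δ = 127.30°  ·
  (1,2): δ = 144.81°  ·
  (1,3): δ = 34.66°  ✓
  (1,4): δ = 68.89°  ·
  (2,3): δ = 69.85°  ·
  (2,4): δ = 33.70°  ✓
  (3,4): δ = 76.45°  ·
antipodal pairs: 3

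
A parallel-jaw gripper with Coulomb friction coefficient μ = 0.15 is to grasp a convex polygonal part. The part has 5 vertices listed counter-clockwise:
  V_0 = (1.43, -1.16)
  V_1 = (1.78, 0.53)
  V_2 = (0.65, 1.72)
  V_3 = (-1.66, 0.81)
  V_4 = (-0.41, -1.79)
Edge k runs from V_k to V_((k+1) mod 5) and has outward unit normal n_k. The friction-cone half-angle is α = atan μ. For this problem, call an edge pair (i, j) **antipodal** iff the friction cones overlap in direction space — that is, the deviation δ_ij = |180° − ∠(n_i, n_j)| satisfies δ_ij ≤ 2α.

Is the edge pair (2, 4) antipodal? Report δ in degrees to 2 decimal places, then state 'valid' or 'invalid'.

α = atan 0.15 = 8.53°;  2α = 17.06°
edge 2: e_2 = (-2.31, -0.91);  n_2 = (-0.3665, +0.9304)
edge 4: e_4 = (+1.84, +0.63);  n_4 = (+0.3239, -0.9461)
∠(n_2, n_4) = 177.40°
δ = |180° − 177.40°| = 2.60°
2.60° ≤ 2α = 17.06°  →  valid

δ = 2.60°, valid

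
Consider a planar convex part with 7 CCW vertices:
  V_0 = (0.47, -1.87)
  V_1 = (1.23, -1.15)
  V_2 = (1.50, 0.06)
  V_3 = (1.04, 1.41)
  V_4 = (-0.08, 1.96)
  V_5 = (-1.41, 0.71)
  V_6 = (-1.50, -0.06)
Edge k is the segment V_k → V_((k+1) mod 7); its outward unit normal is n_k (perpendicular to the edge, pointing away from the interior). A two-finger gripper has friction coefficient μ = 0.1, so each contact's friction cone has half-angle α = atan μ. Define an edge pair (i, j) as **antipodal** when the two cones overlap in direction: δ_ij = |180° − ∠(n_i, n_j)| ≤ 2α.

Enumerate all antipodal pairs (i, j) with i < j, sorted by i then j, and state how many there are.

count = 2; pairs: (0,4), (1,5)

α = atan 0.1 = 5.71°;  2α = 11.42°
n_0 = (+0.6877, -0.7260)
n_1 = (+0.9760, -0.2178)
n_2 = (+0.9466, +0.3225)
n_3 = (+0.4408, +0.8976)
n_4 = (-0.6849, +0.7287)
n_5 = (-0.9932, +0.1161)
n_6 = (-0.6766, -0.7364)
  (0,1): δ = 146.03°  ·
  (0,2): δ = 114.64°  ·
  (0,3): δ = 69.61°  ·
  (0,4): δ = 0.23°  ✓
  (0,5): δ = 39.88°  ·
  (0,6): δ = 93.97°  ·
  (1,2): δ = 148.60°  ·
  (1,3): δ = 103.58°  ·
  (1,4): δ = 34.20°  ·
  (1,5): δ = 5.91°  ✓
  (1,6): δ = 60.00°  ·
  (2,3): δ = 134.97°  ·
  (2,4): δ = 65.59°  ·
  (2,5): δ = 25.48°  ·
  (2,6): δ = 28.61°  ·
  (3,4): δ = 110.62°  ·
  (3,5): δ = 70.51°  ·
  (3,6): δ = 16.42°  ·
  (4,5): δ = 139.89°  ·
  (4,6): δ = 85.80°  ·
  (5,6): δ = 125.91°  ·
antipodal pairs: 2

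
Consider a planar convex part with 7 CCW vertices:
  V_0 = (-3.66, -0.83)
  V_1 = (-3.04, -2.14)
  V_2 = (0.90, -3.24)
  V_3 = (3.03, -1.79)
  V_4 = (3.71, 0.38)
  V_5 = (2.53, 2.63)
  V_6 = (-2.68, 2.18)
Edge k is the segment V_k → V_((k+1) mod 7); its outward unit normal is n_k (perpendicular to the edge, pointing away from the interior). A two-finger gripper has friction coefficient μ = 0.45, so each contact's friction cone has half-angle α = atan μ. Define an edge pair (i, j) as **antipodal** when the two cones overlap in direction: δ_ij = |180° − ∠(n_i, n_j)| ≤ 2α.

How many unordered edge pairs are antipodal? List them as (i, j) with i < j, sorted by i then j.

α = atan 0.45 = 24.23°;  2α = 48.46°
n_0 = (-0.9039, -0.4278)
n_1 = (-0.2689, -0.9632)
n_2 = (+0.5627, -0.8266)
n_3 = (+0.9542, -0.2990)
n_4 = (+0.8856, +0.4644)
n_5 = (-0.0861, +0.9963)
n_6 = (-0.9509, +0.3096)
  (0,1): δ = 130.93°  ·
  (0,2): δ = 81.08°  ·
  (0,3): δ = 42.73°  ✓
  (0,4): δ = 2.35°  ✓
  (0,5): δ = 69.61°  ·
  (0,6): δ = 136.64°  ·
  (1,2): δ = 130.16°  ·
  (1,3): δ = 91.80°  ·
  (1,4): δ = 46.73°  ✓
  (1,5): δ = 20.54°  ✓
  (1,6): δ = 87.56°  ·
  (2,3): δ = 141.64°  ·
  (2,4): δ = 96.57°  ·
  (2,5): δ = 29.31°  ✓
  (2,6): δ = 37.72°  ✓
  (3,4): δ = 134.93°  ·
  (3,5): δ = 67.66°  ·
  (3,6): δ = 0.64°  ✓
  (4,5): δ = 112.74°  ·
  (4,6): δ = 45.71°  ✓
  (5,6): δ = 112.97°  ·
antipodal pairs: 8

count = 8; pairs: (0,3), (0,4), (1,4), (1,5), (2,5), (2,6), (3,6), (4,6)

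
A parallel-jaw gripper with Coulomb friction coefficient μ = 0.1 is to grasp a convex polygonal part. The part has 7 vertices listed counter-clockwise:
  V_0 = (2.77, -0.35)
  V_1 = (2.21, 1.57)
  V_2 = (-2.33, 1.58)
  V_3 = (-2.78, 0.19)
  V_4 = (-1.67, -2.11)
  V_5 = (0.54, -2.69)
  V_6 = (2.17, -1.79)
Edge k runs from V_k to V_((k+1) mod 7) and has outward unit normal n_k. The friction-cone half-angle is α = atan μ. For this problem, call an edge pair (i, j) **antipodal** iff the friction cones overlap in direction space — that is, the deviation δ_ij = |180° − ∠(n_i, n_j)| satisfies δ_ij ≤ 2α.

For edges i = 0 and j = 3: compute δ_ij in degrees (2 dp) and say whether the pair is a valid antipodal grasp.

α = atan 0.1 = 5.71°;  2α = 11.42°
edge 0: e_0 = (-0.56, +1.92);  n_0 = (+0.9600, +0.2800)
edge 3: e_3 = (+1.11, -2.30);  n_3 = (-0.9006, -0.4346)
∠(n_0, n_3) = 170.50°
δ = |180° − 170.50°| = 9.50°
9.50° ≤ 2α = 11.42°  →  valid

δ = 9.50°, valid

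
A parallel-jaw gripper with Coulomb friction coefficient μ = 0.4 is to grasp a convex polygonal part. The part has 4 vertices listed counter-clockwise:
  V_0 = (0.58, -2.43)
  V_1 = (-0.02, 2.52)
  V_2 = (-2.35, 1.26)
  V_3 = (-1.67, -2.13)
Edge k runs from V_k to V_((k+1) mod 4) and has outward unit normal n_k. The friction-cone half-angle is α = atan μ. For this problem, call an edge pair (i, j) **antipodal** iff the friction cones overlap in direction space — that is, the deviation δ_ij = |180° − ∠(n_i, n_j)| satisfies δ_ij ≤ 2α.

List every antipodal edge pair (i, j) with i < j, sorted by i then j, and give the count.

α = atan 0.4 = 21.80°;  2α = 43.60°
n_0 = (+0.9927, +0.1203)
n_1 = (-0.4757, +0.8796)
n_2 = (-0.9805, -0.1967)
n_3 = (-0.1322, -0.9912)
  (0,1): δ = 68.51°  ·
  (0,2): δ = 4.43°  ✓
  (0,3): δ = 75.49°  ·
  (1,2): δ = 107.06°  ·
  (1,3): δ = 36.00°  ✓
  (2,3): δ = 108.94°  ·
antipodal pairs: 2

count = 2; pairs: (0,2), (1,3)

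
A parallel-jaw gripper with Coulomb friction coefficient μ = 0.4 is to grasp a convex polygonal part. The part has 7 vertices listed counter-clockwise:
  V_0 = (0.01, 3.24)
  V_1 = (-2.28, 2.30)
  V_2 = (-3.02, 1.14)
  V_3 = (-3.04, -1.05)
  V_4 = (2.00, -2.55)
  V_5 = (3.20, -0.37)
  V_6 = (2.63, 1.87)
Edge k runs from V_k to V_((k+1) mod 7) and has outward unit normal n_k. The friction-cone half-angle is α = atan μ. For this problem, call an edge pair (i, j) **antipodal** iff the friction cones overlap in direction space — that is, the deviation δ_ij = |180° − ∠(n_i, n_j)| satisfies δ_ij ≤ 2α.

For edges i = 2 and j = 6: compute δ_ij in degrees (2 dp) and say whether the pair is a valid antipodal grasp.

δ = 62.92°, invalid

α = atan 0.4 = 21.80°;  2α = 43.60°
edge 2: e_2 = (-0.02, -2.19);  n_2 = (-1.0000, +0.0091)
edge 6: e_6 = (-2.62, +1.37);  n_6 = (+0.4634, +0.8862)
∠(n_2, n_6) = 117.08°
δ = |180° − 117.08°| = 62.92°
62.92° > 2α = 43.60°  →  invalid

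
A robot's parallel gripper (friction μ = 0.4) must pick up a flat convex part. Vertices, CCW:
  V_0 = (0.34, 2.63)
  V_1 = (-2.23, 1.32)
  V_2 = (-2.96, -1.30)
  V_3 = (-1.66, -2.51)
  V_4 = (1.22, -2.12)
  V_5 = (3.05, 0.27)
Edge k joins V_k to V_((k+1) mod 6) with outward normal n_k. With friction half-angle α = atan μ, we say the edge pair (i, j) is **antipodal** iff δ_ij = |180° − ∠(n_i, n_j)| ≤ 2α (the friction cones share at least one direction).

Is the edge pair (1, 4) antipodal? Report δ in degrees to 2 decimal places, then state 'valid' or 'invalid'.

δ = 21.87°, valid

α = atan 0.4 = 21.80°;  2α = 43.60°
edge 1: e_1 = (-0.73, -2.62);  n_1 = (-0.9633, +0.2684)
edge 4: e_4 = (+1.83, +2.39);  n_4 = (+0.7940, -0.6079)
∠(n_1, n_4) = 158.13°
δ = |180° − 158.13°| = 21.87°
21.87° ≤ 2α = 43.60°  →  valid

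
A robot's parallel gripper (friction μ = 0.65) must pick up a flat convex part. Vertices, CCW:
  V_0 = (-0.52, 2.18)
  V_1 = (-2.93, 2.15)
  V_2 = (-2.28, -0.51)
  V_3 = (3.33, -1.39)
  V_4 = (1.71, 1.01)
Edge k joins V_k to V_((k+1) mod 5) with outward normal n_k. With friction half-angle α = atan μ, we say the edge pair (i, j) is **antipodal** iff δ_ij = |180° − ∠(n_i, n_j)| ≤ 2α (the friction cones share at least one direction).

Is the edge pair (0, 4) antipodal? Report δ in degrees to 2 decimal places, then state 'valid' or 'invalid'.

α = atan 0.65 = 33.02°;  2α = 66.05°
edge 0: e_0 = (-2.41, -0.03);  n_0 = (-0.0124, +0.9999)
edge 4: e_4 = (-2.23, +1.17);  n_4 = (+0.4646, +0.8855)
∠(n_0, n_4) = 28.40°
δ = |180° − 28.40°| = 151.60°
151.60° > 2α = 66.05°  →  invalid

δ = 151.60°, invalid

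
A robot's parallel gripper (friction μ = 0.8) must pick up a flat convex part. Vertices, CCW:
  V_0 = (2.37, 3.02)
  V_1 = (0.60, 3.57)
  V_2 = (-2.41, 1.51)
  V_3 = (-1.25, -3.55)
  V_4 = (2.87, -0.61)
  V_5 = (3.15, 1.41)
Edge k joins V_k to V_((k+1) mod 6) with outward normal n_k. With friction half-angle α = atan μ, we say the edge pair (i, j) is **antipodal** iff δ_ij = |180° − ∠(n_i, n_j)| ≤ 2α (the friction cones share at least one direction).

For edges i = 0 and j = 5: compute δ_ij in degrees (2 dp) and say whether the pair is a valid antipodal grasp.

α = atan 0.8 = 38.66°;  2α = 77.32°
edge 0: e_0 = (-1.77, +0.55);  n_0 = (+0.2967, +0.9550)
edge 5: e_5 = (-0.78, +1.61);  n_5 = (+0.8999, +0.4360)
∠(n_0, n_5) = 46.89°
δ = |180° − 46.89°| = 133.11°
133.11° > 2α = 77.32°  →  invalid

δ = 133.11°, invalid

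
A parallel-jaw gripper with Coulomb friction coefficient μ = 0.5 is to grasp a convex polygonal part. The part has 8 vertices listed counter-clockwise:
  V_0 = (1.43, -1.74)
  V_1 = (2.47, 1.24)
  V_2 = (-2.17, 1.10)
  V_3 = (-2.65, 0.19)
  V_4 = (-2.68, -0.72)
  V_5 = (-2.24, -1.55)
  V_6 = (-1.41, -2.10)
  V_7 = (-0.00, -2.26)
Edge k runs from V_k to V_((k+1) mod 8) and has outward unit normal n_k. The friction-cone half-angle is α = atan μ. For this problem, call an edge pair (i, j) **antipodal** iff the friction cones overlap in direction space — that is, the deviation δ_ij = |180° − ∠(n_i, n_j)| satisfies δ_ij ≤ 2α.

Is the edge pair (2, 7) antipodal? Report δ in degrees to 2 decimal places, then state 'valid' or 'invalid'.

δ = 42.21°, valid

α = atan 0.5 = 26.57°;  2α = 53.13°
edge 2: e_2 = (-0.48, -0.91);  n_2 = (-0.8845, +0.4665)
edge 7: e_7 = (+1.43, +0.52);  n_7 = (+0.3417, -0.9398)
∠(n_2, n_7) = 137.79°
δ = |180° − 137.79°| = 42.21°
42.21° ≤ 2α = 53.13°  →  valid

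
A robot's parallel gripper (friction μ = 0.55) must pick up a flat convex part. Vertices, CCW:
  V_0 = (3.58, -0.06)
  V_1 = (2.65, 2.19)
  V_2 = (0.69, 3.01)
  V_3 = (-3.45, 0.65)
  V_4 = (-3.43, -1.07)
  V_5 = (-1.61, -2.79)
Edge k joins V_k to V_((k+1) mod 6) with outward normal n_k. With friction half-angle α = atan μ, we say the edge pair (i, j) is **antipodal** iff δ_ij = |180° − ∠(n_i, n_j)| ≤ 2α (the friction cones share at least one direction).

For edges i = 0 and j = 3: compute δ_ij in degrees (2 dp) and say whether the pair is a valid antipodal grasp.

α = atan 0.55 = 28.81°;  2α = 57.62°
edge 0: e_0 = (-0.93, +2.25);  n_0 = (+0.9242, +0.3820)
edge 3: e_3 = (+0.02, -1.72);  n_3 = (-0.9999, -0.0116)
∠(n_0, n_3) = 158.21°
δ = |180° − 158.21°| = 21.79°
21.79° ≤ 2α = 57.62°  →  valid

δ = 21.79°, valid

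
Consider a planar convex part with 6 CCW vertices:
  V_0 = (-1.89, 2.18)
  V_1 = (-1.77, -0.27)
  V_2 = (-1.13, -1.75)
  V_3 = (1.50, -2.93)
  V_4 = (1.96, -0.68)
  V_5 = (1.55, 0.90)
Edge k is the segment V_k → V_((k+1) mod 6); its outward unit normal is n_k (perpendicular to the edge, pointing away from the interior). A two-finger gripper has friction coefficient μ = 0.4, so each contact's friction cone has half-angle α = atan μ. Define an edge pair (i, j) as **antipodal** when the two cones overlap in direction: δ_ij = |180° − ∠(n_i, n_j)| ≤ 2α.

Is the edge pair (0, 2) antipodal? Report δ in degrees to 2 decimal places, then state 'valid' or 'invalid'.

α = atan 0.4 = 21.80°;  2α = 43.60°
edge 0: e_0 = (+0.12, -2.45);  n_0 = (-0.9988, -0.0489)
edge 2: e_2 = (+2.63, -1.18);  n_2 = (-0.4094, -0.9124)
∠(n_0, n_2) = 63.03°
δ = |180° − 63.03°| = 116.97°
116.97° > 2α = 43.60°  →  invalid

δ = 116.97°, invalid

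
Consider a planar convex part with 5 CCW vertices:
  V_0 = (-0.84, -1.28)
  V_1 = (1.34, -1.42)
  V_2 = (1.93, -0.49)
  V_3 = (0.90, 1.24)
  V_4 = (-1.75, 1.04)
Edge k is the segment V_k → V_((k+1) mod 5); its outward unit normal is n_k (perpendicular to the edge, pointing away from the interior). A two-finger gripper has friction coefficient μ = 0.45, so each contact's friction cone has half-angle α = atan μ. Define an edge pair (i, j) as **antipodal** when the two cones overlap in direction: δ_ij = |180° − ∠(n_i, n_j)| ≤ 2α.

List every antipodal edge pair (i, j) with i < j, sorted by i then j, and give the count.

count = 2; pairs: (0,3), (2,4)

α = atan 0.45 = 24.23°;  2α = 48.46°
n_0 = (-0.0641, -0.9979)
n_1 = (+0.8444, -0.5357)
n_2 = (+0.8592, +0.5116)
n_3 = (-0.0753, +0.9972)
n_4 = (-0.9309, -0.3652)
  (0,1): δ = 118.72°  ·
  (0,2): δ = 55.56°  ·
  (0,3): δ = 7.99°  ✓
  (0,4): δ = 115.09°  ·
  (1,2): δ = 116.84°  ·
  (1,3): δ = 53.29°  ·
  (1,4): δ = 53.81°  ·
  (2,3): δ = 116.45°  ·
  (2,4): δ = 9.35°  ✓
  (3,4): δ = 72.90°  ·
antipodal pairs: 2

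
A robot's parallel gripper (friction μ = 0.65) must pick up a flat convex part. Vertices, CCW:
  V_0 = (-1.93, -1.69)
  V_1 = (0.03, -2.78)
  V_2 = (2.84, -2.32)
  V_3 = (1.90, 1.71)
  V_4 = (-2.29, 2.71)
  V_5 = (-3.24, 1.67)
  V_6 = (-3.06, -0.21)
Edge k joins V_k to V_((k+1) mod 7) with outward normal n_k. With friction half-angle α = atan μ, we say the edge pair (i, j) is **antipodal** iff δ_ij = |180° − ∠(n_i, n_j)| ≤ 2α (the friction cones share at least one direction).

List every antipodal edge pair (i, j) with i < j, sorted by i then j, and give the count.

count = 8; pairs: (0,2), (0,3), (1,3), (1,4), (2,4), (2,5), (2,6), (3,6)

α = atan 0.65 = 33.02°;  2α = 66.05°
n_0 = (-0.4860, -0.8739)
n_1 = (+0.1616, -0.9869)
n_2 = (+0.9739, +0.2272)
n_3 = (+0.2321, +0.9727)
n_4 = (-0.7383, +0.6744)
n_5 = (-0.9954, -0.0953)
n_6 = (-0.7948, -0.6069)
  (0,1): δ = 141.62°  ·
  (0,2): δ = 47.79°  ✓
  (0,3): δ = 15.66°  ✓
  (0,4): δ = 76.67°  ·
  (0,5): δ = 124.55°  ·
  (0,6): δ = 156.44°  ·
  (1,2): δ = 86.17°  ·
  (1,3): δ = 22.72°  ✓
  (1,4): δ = 38.29°  ✓
  (1,5): δ = 86.17°  ·
  (1,6): δ = 118.07°  ·
  (2,3): δ = 116.55°  ·
  (2,4): δ = 55.54°  ✓
  (2,5): δ = 7.66°  ✓
  (2,6): δ = 24.23°  ✓
  (3,4): δ = 118.99°  ·
  (3,5): δ = 71.11°  ·
  (3,6): δ = 39.21°  ✓
  (4,5): δ = 132.12°  ·
  (4,6): δ = 100.23°  ·
  (5,6): δ = 148.11°  ·
antipodal pairs: 8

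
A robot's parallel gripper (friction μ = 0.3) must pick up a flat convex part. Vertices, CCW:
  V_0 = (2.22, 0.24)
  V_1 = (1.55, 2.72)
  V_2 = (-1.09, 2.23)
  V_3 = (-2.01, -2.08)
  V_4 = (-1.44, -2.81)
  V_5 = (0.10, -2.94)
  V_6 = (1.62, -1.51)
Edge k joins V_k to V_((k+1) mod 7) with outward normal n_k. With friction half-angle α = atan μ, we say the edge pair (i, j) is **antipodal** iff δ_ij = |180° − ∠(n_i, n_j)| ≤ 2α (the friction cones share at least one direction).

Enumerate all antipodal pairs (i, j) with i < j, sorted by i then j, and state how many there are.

count = 5; pairs: (0,2), (0,3), (1,4), (1,5), (2,6)

α = atan 0.3 = 16.70°;  2α = 33.40°
n_0 = (+0.9654, +0.2608)
n_1 = (-0.1825, +0.9832)
n_2 = (-0.9780, +0.2088)
n_3 = (-0.7882, -0.6154)
n_4 = (-0.0841, -0.9965)
n_5 = (+0.6852, -0.7283)
n_6 = (+0.9459, -0.3243)
  (0,1): δ = 94.60°  ·
  (0,2): δ = 27.17°  ✓
  (0,3): δ = 22.87°  ✓
  (0,4): δ = 70.06°  ·
  (0,5): δ = 118.13°  ·
  (0,6): δ = 145.96°  ·
  (1,2): δ = 112.56°  ·
  (1,3): δ = 62.53°  ·
  (1,4): δ = 15.34°  ✓
  (1,5): δ = 32.74°  ✓
  (1,6): δ = 60.56°  ·
  (2,3): δ = 129.97°  ·
  (2,4): δ = 82.78°  ·
  (2,5): δ = 34.70°  ·
  (2,6): δ = 6.88°  ✓
  (3,4): δ = 132.81°  ·
  (3,5): δ = 84.73°  ·
  (3,6): δ = 56.91°  ·
  (4,5): δ = 131.92°  ·
  (4,6): δ = 104.10°  ·
  (5,6): δ = 152.18°  ·
antipodal pairs: 5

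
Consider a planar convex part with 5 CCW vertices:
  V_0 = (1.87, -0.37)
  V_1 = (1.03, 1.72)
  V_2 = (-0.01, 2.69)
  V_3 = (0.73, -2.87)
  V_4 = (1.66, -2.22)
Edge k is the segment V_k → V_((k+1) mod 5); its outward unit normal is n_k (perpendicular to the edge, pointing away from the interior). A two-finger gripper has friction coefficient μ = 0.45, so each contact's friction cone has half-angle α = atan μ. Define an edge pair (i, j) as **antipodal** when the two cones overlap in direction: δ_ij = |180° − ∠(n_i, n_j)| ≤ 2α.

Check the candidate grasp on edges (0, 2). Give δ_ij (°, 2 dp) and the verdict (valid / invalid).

α = atan 0.45 = 24.23°;  2α = 48.46°
edge 0: e_0 = (-0.84, +2.09);  n_0 = (+0.9279, +0.3729)
edge 2: e_2 = (+0.74, -5.56);  n_2 = (-0.9913, -0.1319)
∠(n_0, n_2) = 165.69°
δ = |180° − 165.69°| = 14.31°
14.31° ≤ 2α = 48.46°  →  valid

δ = 14.31°, valid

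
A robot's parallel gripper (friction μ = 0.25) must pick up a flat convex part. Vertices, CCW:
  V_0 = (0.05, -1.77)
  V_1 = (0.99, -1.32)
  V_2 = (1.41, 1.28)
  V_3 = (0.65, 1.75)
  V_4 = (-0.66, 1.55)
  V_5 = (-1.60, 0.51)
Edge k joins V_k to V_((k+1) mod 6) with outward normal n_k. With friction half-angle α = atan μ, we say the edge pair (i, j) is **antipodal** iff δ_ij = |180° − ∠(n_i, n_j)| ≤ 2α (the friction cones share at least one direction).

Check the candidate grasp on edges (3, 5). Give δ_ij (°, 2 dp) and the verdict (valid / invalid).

δ = 62.79°, invalid

α = atan 0.25 = 14.04°;  2α = 28.07°
edge 3: e_3 = (-1.31, -0.20);  n_3 = (-0.1509, +0.9885)
edge 5: e_5 = (+1.65, -2.28);  n_5 = (-0.8101, -0.5863)
∠(n_3, n_5) = 117.21°
δ = |180° − 117.21°| = 62.79°
62.79° > 2α = 28.07°  →  invalid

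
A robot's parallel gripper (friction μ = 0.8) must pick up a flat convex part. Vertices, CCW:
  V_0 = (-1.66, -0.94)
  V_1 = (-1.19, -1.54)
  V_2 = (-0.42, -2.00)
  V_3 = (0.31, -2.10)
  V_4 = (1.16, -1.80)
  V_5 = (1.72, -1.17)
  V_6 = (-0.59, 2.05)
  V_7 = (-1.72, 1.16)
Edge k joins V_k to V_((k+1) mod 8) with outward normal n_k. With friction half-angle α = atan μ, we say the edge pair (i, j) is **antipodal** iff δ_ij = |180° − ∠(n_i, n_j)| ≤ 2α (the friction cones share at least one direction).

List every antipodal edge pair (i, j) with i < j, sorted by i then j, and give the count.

count = 11; pairs: (0,5), (1,5), (1,6), (2,5), (2,6), (3,5), (3,6), (3,7), (4,6), (4,7), (5,7)

α = atan 0.8 = 38.66°;  2α = 77.32°
n_0 = (-0.7872, -0.6167)
n_1 = (-0.5129, -0.8585)
n_2 = (-0.1357, -0.9907)
n_3 = (+0.3328, -0.9430)
n_4 = (+0.7474, -0.6644)
n_5 = (+0.8125, +0.5829)
n_6 = (-0.6187, +0.7856)
n_7 = (-0.9996, -0.0286)
  (0,1): δ = 158.93°  ·
  (0,2): δ = 135.87°  ·
  (0,3): δ = 108.63°  ·
  (0,4): δ = 79.71°  ·
  (0,5): δ = 2.42°  ✓
  (0,6): δ = 90.15°  ·
  (0,7): δ = 143.56°  ·
  (1,2): δ = 156.95°  ·
  (1,3): δ = 129.71°  ·
  (1,4): δ = 100.78°  ·
  (1,5): δ = 23.49°  ✓
  (1,6): δ = 69.08°  ✓
  (1,7): δ = 122.49°  ·
  (2,3): δ = 152.76°  ·
  (2,4): δ = 123.83°  ·
  (2,5): δ = 46.54°  ✓
  (2,6): δ = 46.02°  ✓
  (2,7): δ = 99.44°  ·
  (3,4): δ = 151.07°  ·
  (3,5): δ = 73.78°  ✓
  (3,6): δ = 18.78°  ✓
  (3,7): δ = 72.20°  ✓
  (4,5): δ = 102.71°  ·
  (4,6): δ = 10.14°  ✓
  (4,7): δ = 43.27°  ✓
  (5,6): δ = 87.43°  ·
  (5,7): δ = 34.02°  ✓
  (6,7): δ = 126.59°  ·
antipodal pairs: 11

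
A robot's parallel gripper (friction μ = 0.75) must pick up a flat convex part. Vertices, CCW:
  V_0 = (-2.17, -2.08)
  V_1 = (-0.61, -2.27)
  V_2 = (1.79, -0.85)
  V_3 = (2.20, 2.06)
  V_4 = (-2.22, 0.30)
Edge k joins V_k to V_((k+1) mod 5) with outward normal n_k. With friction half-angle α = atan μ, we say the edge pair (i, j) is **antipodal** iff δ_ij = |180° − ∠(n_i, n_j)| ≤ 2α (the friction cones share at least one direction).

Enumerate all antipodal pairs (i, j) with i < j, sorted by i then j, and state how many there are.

α = atan 0.75 = 36.87°;  2α = 73.74°
n_0 = (-0.1209, -0.9927)
n_1 = (+0.5092, -0.8606)
n_2 = (+0.9902, -0.1395)
n_3 = (-0.3699, +0.9291)
n_4 = (-0.9998, -0.0210)
  (0,1): δ = 142.44°  ·
  (0,2): δ = 91.08°  ·
  (0,3): δ = 28.66°  ✓
  (0,4): δ = 98.15°  ·
  (1,2): δ = 128.63°  ·
  (1,3): δ = 8.90°  ✓
  (1,4): δ = 60.59°  ✓
  (2,3): δ = 60.27°  ✓
  (2,4): δ = 9.22°  ✓
  (3,4): δ = 110.51°  ·
antipodal pairs: 5

count = 5; pairs: (0,3), (1,3), (1,4), (2,3), (2,4)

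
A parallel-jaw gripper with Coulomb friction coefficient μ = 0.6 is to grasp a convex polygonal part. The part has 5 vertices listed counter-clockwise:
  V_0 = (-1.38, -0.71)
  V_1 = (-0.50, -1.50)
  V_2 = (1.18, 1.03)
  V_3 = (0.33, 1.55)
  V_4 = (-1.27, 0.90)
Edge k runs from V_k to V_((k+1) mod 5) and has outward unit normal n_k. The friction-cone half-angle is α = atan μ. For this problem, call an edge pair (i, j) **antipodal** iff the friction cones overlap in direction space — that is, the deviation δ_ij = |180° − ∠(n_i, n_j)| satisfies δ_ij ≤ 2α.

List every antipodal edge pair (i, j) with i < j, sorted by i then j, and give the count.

count = 3; pairs: (0,2), (1,3), (1,4)

α = atan 0.6 = 30.96°;  2α = 61.93°
n_0 = (-0.6680, -0.7441)
n_1 = (+0.8331, -0.5532)
n_2 = (+0.5219, +0.8530)
n_3 = (-0.3764, +0.9265)
n_4 = (-0.9977, +0.0682)
  (0,1): δ = 81.67°  ·
  (0,2): δ = 10.46°  ✓
  (0,3): δ = 64.02°  ·
  (0,4): δ = 128.01°  ·
  (1,2): δ = 87.87°  ·
  (1,3): δ = 34.31°  ✓
  (1,4): δ = 29.68°  ✓
  (2,3): δ = 126.43°  ·
  (2,4): δ = 62.45°  ·
  (3,4): δ = 116.02°  ·
antipodal pairs: 3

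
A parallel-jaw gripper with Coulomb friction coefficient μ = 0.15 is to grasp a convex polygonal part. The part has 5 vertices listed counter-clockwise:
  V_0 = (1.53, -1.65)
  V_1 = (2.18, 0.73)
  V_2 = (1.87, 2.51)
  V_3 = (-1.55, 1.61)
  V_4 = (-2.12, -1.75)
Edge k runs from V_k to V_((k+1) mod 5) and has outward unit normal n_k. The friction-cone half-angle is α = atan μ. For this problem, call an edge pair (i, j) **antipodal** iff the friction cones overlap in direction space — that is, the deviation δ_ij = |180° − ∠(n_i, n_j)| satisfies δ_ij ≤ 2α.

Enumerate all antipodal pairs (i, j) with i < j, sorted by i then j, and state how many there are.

count = 2; pairs: (0,3), (2,4)

α = atan 0.15 = 8.53°;  2α = 17.06°
n_0 = (+0.9647, -0.2635)
n_1 = (+0.9852, +0.1716)
n_2 = (-0.2545, +0.9671)
n_3 = (-0.9859, +0.1673)
n_4 = (+0.0274, -0.9996)
  (0,1): δ = 154.85°  ·
  (0,2): δ = 59.98°  ·
  (0,3): δ = 5.65°  ✓
  (0,4): δ = 106.84°  ·
  (1,2): δ = 85.14°  ·
  (1,3): δ = 19.51°  ·
  (1,4): δ = 81.69°  ·
  (2,3): δ = 114.37°  ·
  (2,4): δ = 13.17°  ✓
  (3,4): δ = 78.80°  ·
antipodal pairs: 2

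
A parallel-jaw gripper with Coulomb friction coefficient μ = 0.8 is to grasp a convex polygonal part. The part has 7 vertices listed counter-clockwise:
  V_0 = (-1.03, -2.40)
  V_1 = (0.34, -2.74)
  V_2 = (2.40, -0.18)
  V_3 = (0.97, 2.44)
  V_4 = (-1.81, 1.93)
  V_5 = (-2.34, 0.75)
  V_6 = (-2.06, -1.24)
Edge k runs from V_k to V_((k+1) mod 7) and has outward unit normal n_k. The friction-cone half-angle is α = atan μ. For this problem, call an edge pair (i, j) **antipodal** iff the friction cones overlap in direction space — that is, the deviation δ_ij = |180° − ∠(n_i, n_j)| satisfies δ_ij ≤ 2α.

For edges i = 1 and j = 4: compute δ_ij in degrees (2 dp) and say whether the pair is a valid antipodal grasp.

α = atan 0.8 = 38.66°;  2α = 77.32°
edge 1: e_1 = (+2.06, +2.56);  n_1 = (+0.7791, -0.6269)
edge 4: e_4 = (-0.53, -1.18);  n_4 = (-0.9122, +0.4097)
∠(n_1, n_4) = 165.36°
δ = |180° − 165.36°| = 14.64°
14.64° ≤ 2α = 77.32°  →  valid

δ = 14.64°, valid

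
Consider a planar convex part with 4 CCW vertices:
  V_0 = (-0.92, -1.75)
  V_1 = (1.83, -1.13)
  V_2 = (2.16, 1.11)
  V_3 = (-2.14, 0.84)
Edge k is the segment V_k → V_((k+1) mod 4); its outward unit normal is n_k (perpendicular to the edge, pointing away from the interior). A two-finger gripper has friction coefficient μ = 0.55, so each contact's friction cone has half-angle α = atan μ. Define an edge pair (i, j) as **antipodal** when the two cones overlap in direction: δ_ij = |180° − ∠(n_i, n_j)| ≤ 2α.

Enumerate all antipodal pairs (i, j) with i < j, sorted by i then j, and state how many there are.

α = atan 0.55 = 28.81°;  2α = 57.62°
n_0 = (+0.2199, -0.9755)
n_1 = (+0.9893, -0.1457)
n_2 = (-0.0627, +0.9980)
n_3 = (-0.9047, -0.4261)
  (0,1): δ = 111.09°  ·
  (0,2): δ = 9.11°  ✓
  (0,3): δ = 102.52°  ·
  (1,2): δ = 78.03°  ·
  (1,3): δ = 33.60°  ✓
  (2,3): δ = 68.37°  ·
antipodal pairs: 2

count = 2; pairs: (0,2), (1,3)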